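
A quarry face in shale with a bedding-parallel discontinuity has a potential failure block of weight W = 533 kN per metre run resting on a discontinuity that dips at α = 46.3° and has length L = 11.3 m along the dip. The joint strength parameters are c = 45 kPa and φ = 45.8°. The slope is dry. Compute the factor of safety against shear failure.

Resolving the block weight along and normal to the plane and applying the Mohr–Coulomb strength on the joint:
N' = W cosα = 533·cos46.3° = 368.2 kN/m
Driving force T = W sinα = 533·sin46.3° = 385.3 kN/m
Resisting force R = c·L + N'·tanφ = 45·11.3 + 368.2·tan45.8° = 508.5 + 378.7 = 887.2 kN/m
FS = R / T = 887.2 / 385.3 = 2.302

FS = 2.30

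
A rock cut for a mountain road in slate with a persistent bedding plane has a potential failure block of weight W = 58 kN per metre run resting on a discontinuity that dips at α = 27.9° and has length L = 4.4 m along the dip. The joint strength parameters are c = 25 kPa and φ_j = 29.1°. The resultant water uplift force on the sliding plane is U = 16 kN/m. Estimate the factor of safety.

FS = 4.78

Resolving the block weight along and normal to the plane and applying the Mohr–Coulomb strength on the joint:
N' = W cosα − U = 58·cos27.9° − 16 = 35.3 kN/m
Driving force T = W sinα = 58·sin27.9° = 27.1 kN/m
Resisting force R = c·L + N'·tanφ_j = 25·4.4 + 35.3·tan29.1° = 110.0 + 19.6 = 129.6 kN/m
FS = R / T = 129.6 / 27.1 = 4.776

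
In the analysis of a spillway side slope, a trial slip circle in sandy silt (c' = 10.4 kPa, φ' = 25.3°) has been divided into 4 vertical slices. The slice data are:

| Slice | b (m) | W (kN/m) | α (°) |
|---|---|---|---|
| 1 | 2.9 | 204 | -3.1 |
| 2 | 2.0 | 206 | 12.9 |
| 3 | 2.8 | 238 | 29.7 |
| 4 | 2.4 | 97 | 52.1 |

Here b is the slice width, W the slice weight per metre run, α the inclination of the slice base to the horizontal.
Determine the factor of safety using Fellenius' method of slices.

FS = 1.93

Ordinary method of slices: FS = Σ[c'·Δl_i + (W_i cosα_i)·tanφ'] / Σ W_i sinα_i, with Δl_i = b_i / cosα_i.
Slice 1: Δl = 2.9/cos(-3.1°) = 2.904 m; N'_1 = 204·cos(-3.1°) = 203.7; c'Δl = 30.20; W sinα = -11.0
Slice 2: Δl = 2.0/cos12.9° = 2.052 m; N'_2 = 206·cos12.9° = 200.8; c'Δl = 21.34; W sinα = 46.0
Slice 3: Δl = 2.8/cos29.7° = 3.223 m; N'_3 = 238·cos29.7° = 206.7; c'Δl = 33.52; W sinα = 117.9
Slice 4: Δl = 2.4/cos52.1° = 3.907 m; N'_4 = 97·cos52.1° = 59.6; c'Δl = 40.63; W sinα = 76.5
Σc'Δl = 125.7 kN/m; ΣN' = 670.8 kN/m; ΣW sinα = 229.4 kN/m
Resisting = 125.7 + 670.8·tan25.3° = 125.7 + 317.1 = 442.8 kN/m
FS = 442.8 / 229.4 = 1.930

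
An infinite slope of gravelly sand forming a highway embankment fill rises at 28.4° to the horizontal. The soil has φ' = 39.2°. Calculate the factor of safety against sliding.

FS = 1.51

For a dry cohesionless infinite slope the factor of safety is FS = tanφ' / tanβ.
FS = tan39.2° / tan28.4° = 0.8156 / 0.5407 = 1.508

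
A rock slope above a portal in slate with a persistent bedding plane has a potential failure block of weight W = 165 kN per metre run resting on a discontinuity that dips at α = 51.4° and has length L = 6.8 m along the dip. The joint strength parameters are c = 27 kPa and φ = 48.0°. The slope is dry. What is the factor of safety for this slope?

Resolving the block weight along and normal to the plane and applying the Mohr–Coulomb strength on the joint:
N' = W cosα = 165·cos51.4° = 102.9 kN/m
Driving force T = W sinα = 165·sin51.4° = 129.0 kN/m
Resisting force R = c·L + N'·tanφ = 27·6.8 + 102.9·tan48.0° = 183.6 + 114.3 = 297.9 kN/m
FS = R / T = 297.9 / 129.0 = 2.310

FS = 2.31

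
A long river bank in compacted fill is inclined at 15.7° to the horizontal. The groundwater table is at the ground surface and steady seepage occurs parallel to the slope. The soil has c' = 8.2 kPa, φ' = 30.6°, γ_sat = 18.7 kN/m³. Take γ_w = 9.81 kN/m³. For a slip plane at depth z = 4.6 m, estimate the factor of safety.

FS = 1.37

With seepage parallel to the slope and the water table at the surface, the effective normal stress on the slip plane uses the buoyant unit weight γ' = γ_sat − γ_w while the driving shear stress uses γ_sat:
FS = [c' + γ' z cos²β tanφ'] / [γ_sat z sinβ cosβ]
γ' = 18.7 − 9.81 = 8.89 kN/m³
Numerator = 8.2 + 8.89·4.6·cos²15.7°·tan30.6° = 8.2 + 8.89·4.6·0.9268·0.5914 = 30.614 kPa
Denominator = 18.7·4.6·sin15.7°·cos15.7° = 18.7·4.6·0.2706·0.9627 = 22.409 kPa
FS = 30.614 / 22.409 = 1.366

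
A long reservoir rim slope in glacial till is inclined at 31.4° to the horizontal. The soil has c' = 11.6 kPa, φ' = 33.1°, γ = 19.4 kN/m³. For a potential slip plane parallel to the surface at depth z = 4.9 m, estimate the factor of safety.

FS = 1.34

For an infinite slope with a slip plane parallel to the surface (no pore pressure): FS = [c' + γz cos²β tanφ'] / [γz sinβ cosβ].
γz = 19.4·4.9 = 95.06 kN/m²
Numerator = 11.6 + 95.06·cos²31.4°·tan33.1° = 11.6 + 95.06·0.7285·0.6519 = 56.747 kPa
Denominator = 95.06·sin31.4°·cos31.4° = 95.06·0.5210·0.8536 = 42.274 kPa
FS = 56.747 / 42.274 = 1.342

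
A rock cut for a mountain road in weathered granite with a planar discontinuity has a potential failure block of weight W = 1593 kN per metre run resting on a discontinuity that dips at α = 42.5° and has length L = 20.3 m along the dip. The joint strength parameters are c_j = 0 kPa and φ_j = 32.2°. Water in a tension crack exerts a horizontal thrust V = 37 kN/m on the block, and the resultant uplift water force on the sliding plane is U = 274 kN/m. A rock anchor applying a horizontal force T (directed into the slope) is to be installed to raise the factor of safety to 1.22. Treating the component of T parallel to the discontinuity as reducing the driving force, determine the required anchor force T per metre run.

Resolving forces along and normal to the sliding plane, with the horizontal anchor force T adding T·sinα to the effective normal force and T·cosα acting up the plane against the driving force:
FS = [c_jL + (W cosα − U − V sinα + T sinα) tanφ_j] / [W sinα + V cosα − T cosα]
Without the anchor: N' = 875.5 kN/m, driving T_d = 1103.5 kN/m, resisting R = 0·20.3 + 875.5·tan32.2° = 551.3 kN/m, FS = 0.50.
Setting FS = 1.22 and solving for T:
1.22·(1103.5 − T cos42.5°) = 551.3 + T sin42.5°·tan32.2°
T·(sin42.5°·tan32.2° + 1.22·cos42.5°) = 1.22·1103.5 − 551.3
T·(0.6756·0.6297 + 1.22·0.7373) = 1346.3 − 551.3 = 794.9
T·1.3249 = 794.9
T = 600.0 kN/m

T = 600 kN/m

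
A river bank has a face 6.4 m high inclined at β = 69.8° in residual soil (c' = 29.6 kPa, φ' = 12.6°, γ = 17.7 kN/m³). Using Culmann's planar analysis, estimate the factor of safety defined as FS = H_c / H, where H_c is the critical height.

FS = 2.09

H_c = (4c'/γ) · sinβ cosφ' / [1 − cos(β − φ')]
    = (4·29.6/17.7) · sin69.8°·cos12.6° / [1 − cos57.2°]
    = 6.689 · 0.9159 / 0.4583 = 13.37 m
FS = H_c / H = 13.37 / 6.4 = 2.089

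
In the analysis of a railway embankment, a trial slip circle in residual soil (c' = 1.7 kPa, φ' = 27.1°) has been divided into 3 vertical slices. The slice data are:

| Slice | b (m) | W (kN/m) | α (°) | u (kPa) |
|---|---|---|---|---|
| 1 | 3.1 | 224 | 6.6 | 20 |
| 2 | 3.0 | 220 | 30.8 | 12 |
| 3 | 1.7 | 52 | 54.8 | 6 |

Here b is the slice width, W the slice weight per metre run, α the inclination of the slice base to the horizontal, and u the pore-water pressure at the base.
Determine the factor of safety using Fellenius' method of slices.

FS = 0.99

Ordinary method of slices: FS = Σ[c'·Δl_i + (W_i cosα_i − u_i·Δl_i)·tanφ'] / Σ W_i sinα_i, with Δl_i = b_i / cosα_i.
Slice 1: Δl = 3.1/cos6.6° = 3.121 m; N'_1 = 224·cos6.6° − 20·3.121 = 160.1; c'Δl = 5.31; W sinα = 25.7
Slice 2: Δl = 3.0/cos30.8° = 3.493 m; N'_2 = 220·cos30.8° − 12·3.493 = 147.1; c'Δl = 5.94; W sinα = 112.6
Slice 3: Δl = 1.7/cos54.8° = 2.949 m; N'_3 = 52·cos54.8° − 6·2.949 = 12.3; c'Δl = 5.01; W sinα = 42.5
Σc'Δl = 16.3 kN/m; ΣN' = 319.4 kN/m; ΣW sinα = 180.9 kN/m
Resisting = 16.3 + 319.4·tan27.1° = 16.3 + 163.5 = 179.7 kN/m
FS = 179.7 / 180.9 = 0.994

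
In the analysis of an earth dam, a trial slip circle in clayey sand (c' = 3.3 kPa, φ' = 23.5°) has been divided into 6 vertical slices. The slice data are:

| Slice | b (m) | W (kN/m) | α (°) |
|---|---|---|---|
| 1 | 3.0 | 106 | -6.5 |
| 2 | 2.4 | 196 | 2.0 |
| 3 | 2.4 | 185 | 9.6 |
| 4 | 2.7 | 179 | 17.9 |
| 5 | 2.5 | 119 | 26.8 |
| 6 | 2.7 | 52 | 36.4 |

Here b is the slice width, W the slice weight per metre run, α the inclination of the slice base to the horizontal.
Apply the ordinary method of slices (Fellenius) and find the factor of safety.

Ordinary method of slices: FS = Σ[c'·Δl_i + (W_i cosα_i)·tanφ'] / Σ W_i sinα_i, with Δl_i = b_i / cosα_i.
Slice 1: Δl = 3.0/cos(-6.5°) = 3.019 m; N'_1 = 106·cos(-6.5°) = 105.3; c'Δl = 9.96; W sinα = -12.0
Slice 2: Δl = 2.4/cos2.0° = 2.401 m; N'_2 = 196·cos2.0° = 195.9; c'Δl = 7.92; W sinα = 6.8
Slice 3: Δl = 2.4/cos9.6° = 2.434 m; N'_3 = 185·cos9.6° = 182.4; c'Δl = 8.03; W sinα = 30.9
Slice 4: Δl = 2.7/cos17.9° = 2.837 m; N'_4 = 179·cos17.9° = 170.3; c'Δl = 9.36; W sinα = 55.0
Slice 5: Δl = 2.5/cos26.8° = 2.801 m; N'_5 = 119·cos26.8° = 106.2; c'Δl = 9.24; W sinα = 53.7
Slice 6: Δl = 2.7/cos36.4° = 3.354 m; N'_6 = 52·cos36.4° = 41.9; c'Δl = 11.07; W sinα = 30.9
Σc'Δl = 55.6 kN/m; ΣN' = 802.0 kN/m; ΣW sinα = 165.2 kN/m
Resisting = 55.6 + 802.0·tan23.5° = 55.6 + 348.7 = 404.3 kN/m
FS = 404.3 / 165.2 = 2.447

FS = 2.45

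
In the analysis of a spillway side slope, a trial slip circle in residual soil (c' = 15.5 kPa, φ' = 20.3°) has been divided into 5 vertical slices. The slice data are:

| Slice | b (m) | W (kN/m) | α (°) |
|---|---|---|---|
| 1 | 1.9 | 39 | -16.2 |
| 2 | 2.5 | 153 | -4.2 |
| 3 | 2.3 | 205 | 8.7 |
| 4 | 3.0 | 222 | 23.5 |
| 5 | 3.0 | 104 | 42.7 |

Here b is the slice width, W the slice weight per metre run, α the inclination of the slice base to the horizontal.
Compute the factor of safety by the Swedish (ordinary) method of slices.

Ordinary method of slices: FS = Σ[c'·Δl_i + (W_i cosα_i)·tanφ'] / Σ W_i sinα_i, with Δl_i = b_i / cosα_i.
Slice 1: Δl = 1.9/cos(-16.2°) = 1.979 m; N'_1 = 39·cos(-16.2°) = 37.5; c'Δl = 30.67; W sinα = -10.9
Slice 2: Δl = 2.5/cos(-4.2°) = 2.507 m; N'_2 = 153·cos(-4.2°) = 152.6; c'Δl = 38.85; W sinα = -11.2
Slice 3: Δl = 2.3/cos8.7° = 2.327 m; N'_3 = 205·cos8.7° = 202.6; c'Δl = 36.06; W sinα = 31.0
Slice 4: Δl = 3.0/cos23.5° = 3.271 m; N'_4 = 222·cos23.5° = 203.6; c'Δl = 50.71; W sinα = 88.5
Slice 5: Δl = 3.0/cos42.7° = 4.082 m; N'_5 = 104·cos42.7° = 76.4; c'Δl = 63.27; W sinα = 70.5
Σc'Δl = 219.6 kN/m; ΣN' = 672.7 kN/m; ΣW sinα = 168.0 kN/m
Resisting = 219.6 + 672.7·tan20.3° = 219.6 + 248.8 = 468.4 kN/m
FS = 468.4 / 168.0 = 2.789

FS = 2.79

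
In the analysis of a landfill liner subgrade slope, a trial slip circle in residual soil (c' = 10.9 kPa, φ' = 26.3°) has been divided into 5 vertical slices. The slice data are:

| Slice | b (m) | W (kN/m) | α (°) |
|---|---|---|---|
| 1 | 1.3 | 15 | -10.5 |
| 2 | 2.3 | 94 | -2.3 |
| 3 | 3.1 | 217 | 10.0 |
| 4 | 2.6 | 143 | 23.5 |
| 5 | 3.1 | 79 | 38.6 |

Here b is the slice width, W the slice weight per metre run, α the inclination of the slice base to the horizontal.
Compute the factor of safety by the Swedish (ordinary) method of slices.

FS = 2.93

Ordinary method of slices: FS = Σ[c'·Δl_i + (W_i cosα_i)·tanφ'] / Σ W_i sinα_i, with Δl_i = b_i / cosα_i.
Slice 1: Δl = 1.3/cos(-10.5°) = 1.322 m; N'_1 = 15·cos(-10.5°) = 14.7; c'Δl = 14.41; W sinα = -2.7
Slice 2: Δl = 2.3/cos(-2.3°) = 2.302 m; N'_2 = 94·cos(-2.3°) = 93.9; c'Δl = 25.09; W sinα = -3.8
Slice 3: Δl = 3.1/cos10.0° = 3.148 m; N'_3 = 217·cos10.0° = 213.7; c'Δl = 34.31; W sinα = 37.7
Slice 4: Δl = 2.6/cos23.5° = 2.835 m; N'_4 = 143·cos23.5° = 131.1; c'Δl = 30.90; W sinα = 57.0
Slice 5: Δl = 3.1/cos38.6° = 3.967 m; N'_5 = 79·cos38.6° = 61.7; c'Δl = 43.24; W sinα = 49.3
Σc'Δl = 148.0 kN/m; ΣN' = 515.3 kN/m; ΣW sinα = 137.5 kN/m
Resisting = 148.0 + 515.3·tan26.3° = 148.0 + 254.7 = 402.6 kN/m
FS = 402.6 / 137.5 = 2.928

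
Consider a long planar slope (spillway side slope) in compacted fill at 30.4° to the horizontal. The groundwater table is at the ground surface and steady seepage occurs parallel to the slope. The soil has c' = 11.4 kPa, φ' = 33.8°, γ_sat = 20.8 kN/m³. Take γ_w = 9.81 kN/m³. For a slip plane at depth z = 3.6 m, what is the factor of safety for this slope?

With seepage parallel to the slope and the water table at the surface, the effective normal stress on the slip plane uses the buoyant unit weight γ' = γ_sat − γ_w while the driving shear stress uses γ_sat:
FS = [c' + γ' z cos²β tanφ'] / [γ_sat z sinβ cosβ]
γ' = 20.8 − 9.81 = 10.99 kN/m³
Numerator = 11.4 + 10.99·3.6·cos²30.4°·tan33.8° = 11.4 + 10.99·3.6·0.7439·0.6694 = 31.104 kPa
Denominator = 20.8·3.6·sin30.4°·cos30.4° = 20.8·3.6·0.5060·0.8625 = 32.682 kPa
FS = 31.104 / 32.682 = 0.952

FS = 0.95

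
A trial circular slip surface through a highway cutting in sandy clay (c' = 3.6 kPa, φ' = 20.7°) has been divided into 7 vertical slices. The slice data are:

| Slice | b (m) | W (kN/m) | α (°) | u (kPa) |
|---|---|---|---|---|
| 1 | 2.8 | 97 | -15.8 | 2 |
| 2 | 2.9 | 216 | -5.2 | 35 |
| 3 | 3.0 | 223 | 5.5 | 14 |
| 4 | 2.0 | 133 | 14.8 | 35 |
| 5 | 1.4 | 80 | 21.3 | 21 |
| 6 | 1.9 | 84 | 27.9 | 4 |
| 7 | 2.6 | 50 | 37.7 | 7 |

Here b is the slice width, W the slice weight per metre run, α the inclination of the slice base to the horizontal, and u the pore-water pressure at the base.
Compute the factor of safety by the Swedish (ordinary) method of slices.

FS = 2.55

Ordinary method of slices: FS = Σ[c'·Δl_i + (W_i cosα_i − u_i·Δl_i)·tanφ'] / Σ W_i sinα_i, with Δl_i = b_i / cosα_i.
Slice 1: Δl = 2.8/cos(-15.8°) = 2.910 m; N'_1 = 97·cos(-15.8°) − 2·2.910 = 87.5; c'Δl = 10.48; W sinα = -26.4
Slice 2: Δl = 2.9/cos(-5.2°) = 2.912 m; N'_2 = 216·cos(-5.2°) − 35·2.912 = 113.2; c'Δl = 10.48; W sinα = -19.6
Slice 3: Δl = 3.0/cos5.5° = 3.014 m; N'_3 = 223·cos5.5° − 14·3.014 = 179.8; c'Δl = 10.85; W sinα = 21.4
Slice 4: Δl = 2.0/cos14.8° = 2.069 m; N'_4 = 133·cos14.8° − 35·2.069 = 56.2; c'Δl = 7.45; W sinα = 34.0
Slice 5: Δl = 1.4/cos21.3° = 1.503 m; N'_5 = 80·cos21.3° − 21·1.503 = 43.0; c'Δl = 5.41; W sinα = 29.1
Slice 6: Δl = 1.9/cos27.9° = 2.150 m; N'_6 = 84·cos27.9° − 4·2.150 = 65.6; c'Δl = 7.74; W sinα = 39.3
Slice 7: Δl = 2.6/cos37.7° = 3.286 m; N'_7 = 50·cos37.7° − 7·3.286 = 16.6; c'Δl = 11.83; W sinα = 30.6
Σc'Δl = 64.2 kN/m; ΣN' = 561.8 kN/m; ΣW sinα = 108.3 kN/m
Resisting = 64.2 + 561.8·tan20.7° = 64.2 + 212.3 = 276.5 kN/m
FS = 276.5 / 108.3 = 2.553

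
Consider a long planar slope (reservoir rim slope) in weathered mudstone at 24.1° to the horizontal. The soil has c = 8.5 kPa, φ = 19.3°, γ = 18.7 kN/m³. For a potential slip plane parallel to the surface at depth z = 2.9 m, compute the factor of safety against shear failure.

For an infinite slope with a slip plane parallel to the surface (no pore pressure): FS = [c + γz cos²β tanφ] / [γz sinβ cosβ].
γz = 18.7·2.9 = 54.23 kN/m²
Numerator = 8.5 + 54.23·cos²24.1°·tan19.3° = 8.5 + 54.23·0.8333·0.3502 = 24.325 kPa
Denominator = 54.23·sin24.1°·cos24.1° = 54.23·0.4083·0.9128 = 20.214 kPa
FS = 24.325 / 20.214 = 1.203

FS = 1.20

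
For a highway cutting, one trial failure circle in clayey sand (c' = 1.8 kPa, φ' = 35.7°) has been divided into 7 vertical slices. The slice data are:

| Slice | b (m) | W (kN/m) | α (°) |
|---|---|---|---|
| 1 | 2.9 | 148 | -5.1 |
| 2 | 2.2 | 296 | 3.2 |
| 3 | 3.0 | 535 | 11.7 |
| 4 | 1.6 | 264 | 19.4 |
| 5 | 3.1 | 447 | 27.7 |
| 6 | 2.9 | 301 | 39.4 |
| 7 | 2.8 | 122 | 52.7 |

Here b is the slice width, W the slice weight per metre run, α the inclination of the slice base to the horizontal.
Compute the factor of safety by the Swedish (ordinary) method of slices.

FS = 2.04

Ordinary method of slices: FS = Σ[c'·Δl_i + (W_i cosα_i)·tanφ'] / Σ W_i sinα_i, with Δl_i = b_i / cosα_i.
Slice 1: Δl = 2.9/cos(-5.1°) = 2.912 m; N'_1 = 148·cos(-5.1°) = 147.4; c'Δl = 5.24; W sinα = -13.2
Slice 2: Δl = 2.2/cos3.2° = 2.203 m; N'_2 = 296·cos3.2° = 295.5; c'Δl = 3.97; W sinα = 16.5
Slice 3: Δl = 3.0/cos11.7° = 3.064 m; N'_3 = 535·cos11.7° = 523.9; c'Δl = 5.51; W sinα = 108.5
Slice 4: Δl = 1.6/cos19.4° = 1.696 m; N'_4 = 264·cos19.4° = 249.0; c'Δl = 3.05; W sinα = 87.7
Slice 5: Δl = 3.1/cos27.7° = 3.501 m; N'_5 = 447·cos27.7° = 395.8; c'Δl = 6.30; W sinα = 207.8
Slice 6: Δl = 2.9/cos39.4° = 3.753 m; N'_6 = 301·cos39.4° = 232.6; c'Δl = 6.76; W sinα = 191.1
Slice 7: Δl = 2.8/cos52.7° = 4.621 m; N'_7 = 122·cos52.7° = 73.9; c'Δl = 8.32; W sinα = 97.0
Σc'Δl = 39.1 kN/m; ΣN' = 1918.1 kN/m; ΣW sinα = 695.4 kN/m
Resisting = 39.1 + 1918.1·tan35.7° = 39.1 + 1378.3 = 1417.5 kN/m
FS = 1417.5 / 695.4 = 2.038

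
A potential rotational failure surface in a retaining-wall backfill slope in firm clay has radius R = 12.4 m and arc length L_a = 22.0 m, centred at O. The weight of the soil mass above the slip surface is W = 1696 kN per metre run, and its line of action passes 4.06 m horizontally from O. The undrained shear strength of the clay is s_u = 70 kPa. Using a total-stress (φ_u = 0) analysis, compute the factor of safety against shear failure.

FS = 2.77

Taking moments about the centre O, the resisting moment is provided by the undrained shear strength acting along the arc:
M_R = s_u·L_a·R = 70·22.00·12.4 = 19096.0 kN·m/m
M_D = W·d = 1696·4.06 = 6885.8 kN·m/m
FS = M_R / M_D = 19096.0 / 6885.8 = 2.773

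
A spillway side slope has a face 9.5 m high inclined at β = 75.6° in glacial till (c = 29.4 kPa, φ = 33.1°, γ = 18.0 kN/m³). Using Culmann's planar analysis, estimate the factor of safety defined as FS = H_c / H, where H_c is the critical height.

FS = 2.12

H_c = (4c/γ) · sinβ cosφ / [1 − cos(β − φ)]
    = (4·29.4/18.0) · sin75.6°·cos33.1° / [1 − cos42.5°]
    = 6.533 · 0.8114 / 0.2627 = 20.18 m
FS = H_c / H = 20.18 / 9.5 = 2.124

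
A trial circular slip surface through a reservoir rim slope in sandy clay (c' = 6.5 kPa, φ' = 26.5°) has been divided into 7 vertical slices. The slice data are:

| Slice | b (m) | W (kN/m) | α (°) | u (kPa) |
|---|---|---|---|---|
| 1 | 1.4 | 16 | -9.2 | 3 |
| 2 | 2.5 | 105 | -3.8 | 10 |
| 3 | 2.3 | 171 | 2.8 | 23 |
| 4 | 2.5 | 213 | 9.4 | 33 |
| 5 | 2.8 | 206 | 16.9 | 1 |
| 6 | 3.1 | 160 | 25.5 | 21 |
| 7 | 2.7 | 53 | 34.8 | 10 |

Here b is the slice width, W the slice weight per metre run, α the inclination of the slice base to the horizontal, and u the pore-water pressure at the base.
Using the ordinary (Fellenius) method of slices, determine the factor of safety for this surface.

FS = 2.21

Ordinary method of slices: FS = Σ[c'·Δl_i + (W_i cosα_i − u_i·Δl_i)·tanφ'] / Σ W_i sinα_i, with Δl_i = b_i / cosα_i.
Slice 1: Δl = 1.4/cos(-9.2°) = 1.418 m; N'_1 = 16·cos(-9.2°) − 3·1.418 = 11.5; c'Δl = 9.22; W sinα = -2.6
Slice 2: Δl = 2.5/cos(-3.8°) = 2.506 m; N'_2 = 105·cos(-3.8°) − 10·2.506 = 79.7; c'Δl = 16.29; W sinα = -7.0
Slice 3: Δl = 2.3/cos2.8° = 2.303 m; N'_3 = 171·cos2.8° − 23·2.303 = 117.8; c'Δl = 14.97; W sinα = 8.4
Slice 4: Δl = 2.5/cos9.4° = 2.534 m; N'_4 = 213·cos9.4° − 33·2.534 = 126.5; c'Δl = 16.47; W sinα = 34.8
Slice 5: Δl = 2.8/cos16.9° = 2.926 m; N'_5 = 206·cos16.9° − 1·2.926 = 194.2; c'Δl = 19.02; W sinα = 59.9
Slice 6: Δl = 3.1/cos25.5° = 3.435 m; N'_6 = 160·cos25.5° − 21·3.435 = 72.3; c'Δl = 22.32; W sinα = 68.9
Slice 7: Δl = 2.7/cos34.8° = 3.288 m; N'_7 = 53·cos34.8° − 10·3.288 = 10.6; c'Δl = 21.37; W sinα = 30.2
Σc'Δl = 119.7 kN/m; ΣN' = 612.7 kN/m; ΣW sinα = 192.6 kN/m
Resisting = 119.7 + 612.7·tan26.5° = 119.7 + 305.5 = 425.1 kN/m
FS = 425.1 / 192.6 = 2.207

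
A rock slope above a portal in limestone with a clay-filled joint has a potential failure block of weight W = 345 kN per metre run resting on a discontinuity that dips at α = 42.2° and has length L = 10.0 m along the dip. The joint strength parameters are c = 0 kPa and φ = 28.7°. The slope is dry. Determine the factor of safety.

FS = 0.60

Resolving the block weight along and normal to the plane and applying the Mohr–Coulomb strength on the joint:
N' = W cosα = 345·cos42.2° = 255.6 kN/m
Driving force T = W sinα = 345·sin42.2° = 231.7 kN/m
Resisting force R = c·L + N'·tanφ = 0·10.0 + 255.6·tan28.7° = 0.0 + 139.9 = 139.9 kN/m
FS = R / T = 139.9 / 231.7 = 0.604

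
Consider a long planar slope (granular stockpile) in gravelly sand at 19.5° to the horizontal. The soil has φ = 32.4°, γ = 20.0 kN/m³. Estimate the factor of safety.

For a dry cohesionless infinite slope the factor of safety is FS = tanφ / tanβ.
FS = tan32.4° / tan19.5° = 0.6346 / 0.3541 = 1.792

FS = 1.79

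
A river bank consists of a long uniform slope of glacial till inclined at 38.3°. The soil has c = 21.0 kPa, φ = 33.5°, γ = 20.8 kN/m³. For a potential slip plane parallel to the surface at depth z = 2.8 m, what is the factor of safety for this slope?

FS = 1.58

For an infinite slope with a slip plane parallel to the surface (no pore pressure): FS = [c + γz cos²β tanφ] / [γz sinβ cosβ].
γz = 20.8·2.8 = 58.24 kN/m²
Numerator = 21.0 + 58.24·cos²38.3°·tan33.5° = 21.0 + 58.24·0.6159·0.6619 = 44.741 kPa
Denominator = 58.24·sin38.3°·cos38.3° = 58.24·0.6198·0.7848 = 28.327 kPa
FS = 44.741 / 28.327 = 1.579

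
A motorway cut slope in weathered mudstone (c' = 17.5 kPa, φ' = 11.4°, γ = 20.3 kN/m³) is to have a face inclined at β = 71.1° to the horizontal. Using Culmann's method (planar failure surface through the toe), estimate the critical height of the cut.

Culmann's analysis gives the critical failure plane at α_cr = (β + φ')/2 = (71.1 + 11.4)/2 = 41.2°, and the critical height
H_c = (4c'/γ) · sinβ cosφ' / [1 − cos(β − φ')]
    = (4·17.5/20.3) · sin71.1°·cos11.4° / [1 − cos(59.7°)]
    = 3.448 · 0.9461·0.9803 / [1 − 0.5045]
    = 3.448 · 0.9274 / 0.4955
    = 6.45 m

H_c = 6.45 m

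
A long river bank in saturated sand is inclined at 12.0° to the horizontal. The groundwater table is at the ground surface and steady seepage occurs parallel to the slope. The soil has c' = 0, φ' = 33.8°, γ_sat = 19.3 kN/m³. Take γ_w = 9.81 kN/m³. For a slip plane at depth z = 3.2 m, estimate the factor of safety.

With seepage parallel to the slope and the water table at the surface, the effective normal stress on the slip plane uses the buoyant unit weight γ' = γ_sat − γ_w while the driving shear stress uses γ_sat:
FS = [c' + γ' z cos²β tanφ'] / [γ_sat z sinβ cosβ]
(For c' = 0 this reduces to FS = (γ'/γ_sat)·tanφ'/tanβ.)
γ' = 19.3 − 9.81 = 9.49 kN/m³
Numerator = 0.0 + 9.49·3.2·cos²12.0°·tan33.8° = 0.0 + 9.49·3.2·0.9568·0.6694 = 19.451 kPa
Denominator = 19.3·3.2·sin12.0°·cos12.0° = 19.3·3.2·0.2079·0.9781 = 12.560 kPa
FS = 19.451 / 12.560 = 1.549

FS = 1.55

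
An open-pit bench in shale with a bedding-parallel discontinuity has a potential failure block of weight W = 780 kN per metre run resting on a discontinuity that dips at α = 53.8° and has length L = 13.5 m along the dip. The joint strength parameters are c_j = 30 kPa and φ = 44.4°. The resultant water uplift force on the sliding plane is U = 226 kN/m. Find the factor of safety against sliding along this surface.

FS = 1.01

Resolving the block weight along and normal to the plane and applying the Mohr–Coulomb strength on the joint:
N' = W cosα − U = 780·cos53.8° − 226 = 234.7 kN/m
Driving force T = W sinα = 780·sin53.8° = 629.4 kN/m
Resisting force R = c_j·L + N'·tanφ = 30·13.5 + 234.7·tan44.4° = 405.0 + 229.8 = 634.8 kN/m
FS = R / T = 634.8 / 629.4 = 1.009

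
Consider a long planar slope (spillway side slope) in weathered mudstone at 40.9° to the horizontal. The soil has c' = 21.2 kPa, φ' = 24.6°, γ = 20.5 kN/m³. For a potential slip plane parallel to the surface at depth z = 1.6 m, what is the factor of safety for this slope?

For an infinite slope with a slip plane parallel to the surface (no pore pressure): FS = [c' + γz cos²β tanφ'] / [γz sinβ cosβ].
γz = 20.5·1.6 = 32.80 kN/m²
Numerator = 21.2 + 32.80·cos²40.9°·tan24.6° = 21.2 + 32.80·0.5713·0.4578 = 29.779 kPa
Denominator = 32.80·sin40.9°·cos40.9° = 32.80·0.6547·0.7559 = 16.232 kPa
FS = 29.779 / 16.232 = 1.835

FS = 1.83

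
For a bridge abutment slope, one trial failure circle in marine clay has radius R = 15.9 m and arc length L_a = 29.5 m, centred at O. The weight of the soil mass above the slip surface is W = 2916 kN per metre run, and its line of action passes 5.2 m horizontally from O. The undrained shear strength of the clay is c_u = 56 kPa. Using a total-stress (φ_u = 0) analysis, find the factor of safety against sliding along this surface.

FS = 1.73

Taking moments about the centre O, the resisting moment is provided by the undrained shear strength acting along the arc:
M_R = c_u·L_a·R = 56·29.50·15.9 = 26266.8 kN·m/m
M_D = W·d = 2916·5.2 = 15163.2 kN·m/m
FS = M_R / M_D = 26266.8 / 15163.2 = 1.732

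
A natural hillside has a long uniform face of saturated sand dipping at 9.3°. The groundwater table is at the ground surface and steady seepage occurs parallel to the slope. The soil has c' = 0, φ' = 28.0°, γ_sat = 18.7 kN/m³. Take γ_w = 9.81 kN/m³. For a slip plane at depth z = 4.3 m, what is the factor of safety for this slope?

With seepage parallel to the slope and the water table at the surface, the effective normal stress on the slip plane uses the buoyant unit weight γ' = γ_sat − γ_w while the driving shear stress uses γ_sat:
FS = [c' + γ' z cos²β tanφ'] / [γ_sat z sinβ cosβ]
(For c' = 0 this reduces to FS = (γ'/γ_sat)·tanφ'/tanβ.)
γ' = 18.7 − 9.81 = 8.89 kN/m³
Numerator = 0.0 + 8.89·4.3·cos²9.3°·tan28.0° = 0.0 + 8.89·4.3·0.9739·0.5317 = 19.795 kPa
Denominator = 18.7·4.3·sin9.3°·cos9.3° = 18.7·4.3·0.1616·0.9869 = 12.824 kPa
FS = 19.795 / 12.824 = 1.544

FS = 1.54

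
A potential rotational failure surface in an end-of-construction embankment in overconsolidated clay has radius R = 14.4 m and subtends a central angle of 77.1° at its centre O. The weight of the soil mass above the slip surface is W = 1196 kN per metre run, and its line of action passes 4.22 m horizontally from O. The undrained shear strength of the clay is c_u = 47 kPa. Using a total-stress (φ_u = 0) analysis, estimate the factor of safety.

Taking moments about the centre O, the resisting moment is provided by the undrained shear strength acting along the arc:
Arc length L_a = R·θ = 14.4·(77.1°·π/180) = 14.4·1.3456 = 19.38 m
M_R = c_u·L_a·R = 47·19.38·14.4 = 13114.6 kN·m/m
M_D = W·d = 1196·4.22 = 5047.1 kN·m/m
FS = M_R / M_D = 13114.6 / 5047.1 = 2.598

FS = 2.60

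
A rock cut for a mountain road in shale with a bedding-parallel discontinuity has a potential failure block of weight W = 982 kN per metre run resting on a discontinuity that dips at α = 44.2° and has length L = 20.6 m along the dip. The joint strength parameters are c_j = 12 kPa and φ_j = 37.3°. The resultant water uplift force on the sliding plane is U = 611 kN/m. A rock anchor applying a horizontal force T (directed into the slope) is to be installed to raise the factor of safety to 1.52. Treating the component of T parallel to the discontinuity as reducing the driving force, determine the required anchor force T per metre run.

Resolving forces along and normal to the sliding plane, with the horizontal anchor force T adding T·sinα to the effective normal force and T·cosα acting up the plane against the driving force:
FS = [c_jL + (W cosα − U + T sinα) tanφ_j] / [W sinα − T cosα]
Without the anchor: N' = 93.0 kN/m, driving T_d = 684.6 kN/m, resisting R = 12·20.6 + 93.0·tan37.3° = 318.1 kN/m, FS = 0.46.
Setting FS = 1.52 and solving for T:
1.52·(684.6 − T cos44.2°) = 318.1 + T sin44.2°·tan37.3°
T·(sin44.2°·tan37.3° + 1.52·cos44.2°) = 1.52·684.6 − 318.1
T·(0.6972·0.7618 + 1.52·0.7169) = 1040.6 − 318.1 = 722.6
T·1.6208 = 722.6
T = 445.8 kN/m

T = 446 kN/m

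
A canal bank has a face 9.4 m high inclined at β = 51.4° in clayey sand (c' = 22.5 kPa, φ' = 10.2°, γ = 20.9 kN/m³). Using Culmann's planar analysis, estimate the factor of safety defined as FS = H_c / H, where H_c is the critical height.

H_c = (4c'/γ) · sinβ cosφ' / [1 − cos(β − φ')]
    = (4·22.5/20.9) · sin51.4°·cos10.2° / [1 − cos41.2°]
    = 4.306 · 0.7692 / 0.2476 = 13.38 m
FS = H_c / H = 13.38 / 9.4 = 1.423

FS = 1.42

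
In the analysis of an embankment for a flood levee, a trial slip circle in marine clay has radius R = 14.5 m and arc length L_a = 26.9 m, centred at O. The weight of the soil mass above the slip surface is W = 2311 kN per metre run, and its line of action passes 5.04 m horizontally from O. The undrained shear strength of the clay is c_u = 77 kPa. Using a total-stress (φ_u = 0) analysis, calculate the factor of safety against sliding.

FS = 2.58

Taking moments about the centre O, the resisting moment is provided by the undrained shear strength acting along the arc:
M_R = c_u·L_a·R = 77·26.90·14.5 = 30033.8 kN·m/m
M_D = W·d = 2311·5.04 = 11647.4 kN·m/m
FS = M_R / M_D = 30033.8 / 11647.4 = 2.579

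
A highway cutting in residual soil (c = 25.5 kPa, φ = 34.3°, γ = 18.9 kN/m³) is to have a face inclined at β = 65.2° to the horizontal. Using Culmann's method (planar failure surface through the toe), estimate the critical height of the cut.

H_c = 28.51 m

Culmann's analysis gives the critical failure plane at α_cr = (β + φ)/2 = (65.2 + 34.3)/2 = 49.8°, and the critical height
H_c = (4c/γ) · sinβ cosφ / [1 − cos(β − φ)]
    = (4·25.5/18.9) · sin65.2°·cos34.3° / [1 − cos(30.9°)]
    = 5.397 · 0.9078·0.8261 / [1 − 0.8581]
    = 5.397 · 0.7499 / 0.1419
    = 28.51 m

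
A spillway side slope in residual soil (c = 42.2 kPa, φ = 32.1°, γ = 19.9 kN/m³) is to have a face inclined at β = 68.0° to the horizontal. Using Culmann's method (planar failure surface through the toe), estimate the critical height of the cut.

Culmann's analysis gives the critical failure plane at α_cr = (β + φ)/2 = (68.0 + 32.1)/2 = 50.0°, and the critical height
H_c = (4c/γ) · sinβ cosφ / [1 − cos(β − φ)]
    = (4·42.2/19.9) · sin68.0°·cos32.1° / [1 − cos(35.9°)]
    = 8.482 · 0.9272·0.8471 / [1 − 0.8100]
    = 8.482 · 0.7854 / 0.1900
    = 35.07 m

H_c = 35.07 m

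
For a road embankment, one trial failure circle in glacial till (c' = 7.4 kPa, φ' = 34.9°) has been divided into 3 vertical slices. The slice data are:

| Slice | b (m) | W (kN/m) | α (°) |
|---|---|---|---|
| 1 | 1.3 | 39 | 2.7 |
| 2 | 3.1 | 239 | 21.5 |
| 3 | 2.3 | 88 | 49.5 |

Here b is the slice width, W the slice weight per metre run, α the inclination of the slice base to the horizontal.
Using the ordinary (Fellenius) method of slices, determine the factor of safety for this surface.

Ordinary method of slices: FS = Σ[c'·Δl_i + (W_i cosα_i)·tanφ'] / Σ W_i sinα_i, with Δl_i = b_i / cosα_i.
Slice 1: Δl = 1.3/cos2.7° = 1.301 m; N'_1 = 39·cos2.7° = 39.0; c'Δl = 9.63; W sinα = 1.8
Slice 2: Δl = 3.1/cos21.5° = 3.332 m; N'_2 = 239·cos21.5° = 222.4; c'Δl = 24.66; W sinα = 87.6
Slice 3: Δl = 2.3/cos49.5° = 3.541 m; N'_3 = 88·cos49.5° = 57.2; c'Δl = 26.21; W sinα = 66.9
Σc'Δl = 60.5 kN/m; ΣN' = 318.5 kN/m; ΣW sinα = 156.3 kN/m
Resisting = 60.5 + 318.5·tan34.9° = 60.5 + 222.2 = 282.7 kN/m
FS = 282.7 / 156.3 = 1.808

FS = 1.81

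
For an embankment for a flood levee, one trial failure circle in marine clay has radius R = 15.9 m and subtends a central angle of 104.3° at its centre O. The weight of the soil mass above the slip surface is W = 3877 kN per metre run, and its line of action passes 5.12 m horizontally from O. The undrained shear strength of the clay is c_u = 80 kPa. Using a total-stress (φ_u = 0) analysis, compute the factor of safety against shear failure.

FS = 1.85

Taking moments about the centre O, the resisting moment is provided by the undrained shear strength acting along the arc:
Arc length L_a = R·θ = 15.9·(104.3°·π/180) = 15.9·1.8204 = 28.94 m
M_R = c_u·L_a·R = 80·28.94·15.9 = 36816.8 kN·m/m
M_D = W·d = 3877·5.12 = 19850.2 kN·m/m
FS = M_R / M_D = 36816.8 / 19850.2 = 1.855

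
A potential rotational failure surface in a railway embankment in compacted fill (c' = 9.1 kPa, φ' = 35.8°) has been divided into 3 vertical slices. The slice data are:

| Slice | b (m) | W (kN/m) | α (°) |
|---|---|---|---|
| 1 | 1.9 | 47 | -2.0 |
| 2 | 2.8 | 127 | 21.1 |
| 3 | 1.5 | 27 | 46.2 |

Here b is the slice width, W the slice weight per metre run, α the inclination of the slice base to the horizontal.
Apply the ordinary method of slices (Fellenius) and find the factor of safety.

FS = 3.10

Ordinary method of slices: FS = Σ[c'·Δl_i + (W_i cosα_i)·tanφ'] / Σ W_i sinα_i, with Δl_i = b_i / cosα_i.
Slice 1: Δl = 1.9/cos(-2.0°) = 1.901 m; N'_1 = 47·cos(-2.0°) = 47.0; c'Δl = 17.30; W sinα = -1.6
Slice 2: Δl = 2.8/cos21.1° = 3.001 m; N'_2 = 127·cos21.1° = 118.5; c'Δl = 27.31; W sinα = 45.7
Slice 3: Δl = 1.5/cos46.2° = 2.167 m; N'_3 = 27·cos46.2° = 18.7; c'Δl = 19.72; W sinα = 19.5
Σc'Δl = 64.3 kN/m; ΣN' = 184.1 kN/m; ΣW sinα = 63.6 kN/m
Resisting = 64.3 + 184.1·tan35.8° = 64.3 + 132.8 = 197.1 kN/m
FS = 197.1 / 63.6 = 3.101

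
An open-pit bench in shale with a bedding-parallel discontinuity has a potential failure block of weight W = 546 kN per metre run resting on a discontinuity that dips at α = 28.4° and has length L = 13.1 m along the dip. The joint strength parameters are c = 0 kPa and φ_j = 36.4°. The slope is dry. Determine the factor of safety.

FS = 1.36

Resolving the block weight along and normal to the plane and applying the Mohr–Coulomb strength on the joint:
N' = W cosα = 546·cos28.4° = 480.3 kN/m
Driving force T = W sinα = 546·sin28.4° = 259.7 kN/m
Resisting force R = c·L + N'·tanφ_j = 0·13.1 + 480.3·tan36.4° = 0.0 + 354.1 = 354.1 kN/m
FS = R / T = 354.1 / 259.7 = 1.364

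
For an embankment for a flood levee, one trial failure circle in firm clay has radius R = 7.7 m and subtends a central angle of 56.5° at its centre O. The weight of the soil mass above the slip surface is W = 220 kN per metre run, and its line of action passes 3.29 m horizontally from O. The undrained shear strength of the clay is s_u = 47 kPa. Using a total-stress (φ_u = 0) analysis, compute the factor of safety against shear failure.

Taking moments about the centre O, the resisting moment is provided by the undrained shear strength acting along the arc:
Arc length L_a = R·θ = 7.7·(56.5°·π/180) = 7.7·0.9861 = 7.59 m
M_R = s_u·L_a·R = 47·7.59·7.7 = 2747.9 kN·m/m
M_D = W·d = 220·3.29 = 723.8 kN·m/m
FS = M_R / M_D = 2747.9 / 723.8 = 3.797

FS = 3.80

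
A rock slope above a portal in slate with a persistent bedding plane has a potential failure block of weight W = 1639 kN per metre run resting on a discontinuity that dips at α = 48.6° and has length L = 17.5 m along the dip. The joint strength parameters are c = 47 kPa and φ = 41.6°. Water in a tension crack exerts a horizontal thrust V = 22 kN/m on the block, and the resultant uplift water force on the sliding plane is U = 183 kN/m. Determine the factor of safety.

Resolving the block weight along and normal to the plane and applying the Mohr–Coulomb strength on the joint:
N' = W cosα − U − V sinα = 1639·cos48.6° − 183 − 22·sin48.6° = 884.4 kN/m
Driving force T = W sinα + V cosα = 1639·sin48.6° + 22·cos48.6° = 1244.0 kN/m
Resisting force R = c·L + N'·tanφ = 47·17.5 + 884.4·tan41.6° = 822.5 + 785.2 = 1607.7 kN/m
FS = R / T = 1607.7 / 1244.0 = 1.292

FS = 1.29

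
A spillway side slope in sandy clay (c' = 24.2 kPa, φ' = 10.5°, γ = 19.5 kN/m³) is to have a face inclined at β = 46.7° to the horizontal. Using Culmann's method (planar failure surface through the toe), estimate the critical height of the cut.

H_c = 18.40 m

Culmann's analysis gives the critical failure plane at α_cr = (β + φ')/2 = (46.7 + 10.5)/2 = 28.6°, and the critical height
H_c = (4c'/γ) · sinβ cosφ' / [1 − cos(β − φ')]
    = (4·24.2/19.5) · sin46.7°·cos10.5° / [1 − cos(36.2°)]
    = 4.964 · 0.7278·0.9833 / [1 − 0.8070]
    = 4.964 · 0.7156 / 0.1930
    = 18.40 m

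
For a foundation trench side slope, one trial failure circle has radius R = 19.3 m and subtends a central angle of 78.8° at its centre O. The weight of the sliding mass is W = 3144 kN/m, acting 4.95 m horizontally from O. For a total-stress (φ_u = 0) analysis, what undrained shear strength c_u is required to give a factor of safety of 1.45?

FS = c_u·L_a·R / (W·d), so c_u = FS·W·d / (L_a·R).
Arc length L_a = R·θ = 19.3·(78.8°·π/180) = 19.3·1.3753 = 26.54 m
c_u = 1.45·3144·4.95 / (26.54·19.3) = 22566.1 / 512.29 = 44.05 kPa

c_u = 44.0 kPa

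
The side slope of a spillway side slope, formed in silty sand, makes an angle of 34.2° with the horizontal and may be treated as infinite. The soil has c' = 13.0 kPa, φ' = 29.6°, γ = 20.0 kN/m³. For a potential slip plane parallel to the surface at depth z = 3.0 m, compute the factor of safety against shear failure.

FS = 1.30

For an infinite slope with a slip plane parallel to the surface (no pore pressure): FS = [c' + γz cos²β tanφ'] / [γz sinβ cosβ].
γz = 20.0·3.0 = 60.00 kN/m²
Numerator = 13.0 + 60.00·cos²34.2°·tan29.6° = 13.0 + 60.00·0.6841·0.5681 = 36.316 kPa
Denominator = 60.00·sin34.2°·cos34.2° = 60.00·0.5621·0.8271 = 27.893 kPa
FS = 36.316 / 27.893 = 1.302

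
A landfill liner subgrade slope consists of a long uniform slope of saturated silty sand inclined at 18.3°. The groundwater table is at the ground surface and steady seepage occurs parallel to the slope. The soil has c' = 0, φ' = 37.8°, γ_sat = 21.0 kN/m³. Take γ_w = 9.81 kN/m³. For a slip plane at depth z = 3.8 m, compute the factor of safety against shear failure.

With seepage parallel to the slope and the water table at the surface, the effective normal stress on the slip plane uses the buoyant unit weight γ' = γ_sat − γ_w while the driving shear stress uses γ_sat:
FS = [c' + γ' z cos²β tanφ'] / [γ_sat z sinβ cosβ]
(For c' = 0 this reduces to FS = (γ'/γ_sat)·tanφ'/tanβ.)
γ' = 21.0 − 9.81 = 11.19 kN/m³
Numerator = 0.0 + 11.19·3.8·cos²18.3°·tan37.8° = 0.0 + 11.19·3.8·0.9014·0.7757 = 29.732 kPa
Denominator = 21.0·3.8·sin18.3°·cos18.3° = 21.0·3.8·0.3140·0.9494 = 23.789 kPa
FS = 29.732 / 23.789 = 1.250

FS = 1.25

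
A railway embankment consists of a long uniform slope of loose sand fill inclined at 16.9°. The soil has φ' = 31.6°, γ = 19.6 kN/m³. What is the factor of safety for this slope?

FS = 2.02

For a dry cohesionless infinite slope the factor of safety is FS = tanφ' / tanβ.
FS = tan31.6° / tan16.9° = 0.6152 / 0.3038 = 2.025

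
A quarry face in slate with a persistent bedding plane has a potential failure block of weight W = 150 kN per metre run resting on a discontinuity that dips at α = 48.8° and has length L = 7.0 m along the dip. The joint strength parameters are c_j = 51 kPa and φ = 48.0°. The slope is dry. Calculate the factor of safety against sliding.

FS = 4.14

Resolving the block weight along and normal to the plane and applying the Mohr–Coulomb strength on the joint:
N' = W cosα = 150·cos48.8° = 98.8 kN/m
Driving force T = W sinα = 150·sin48.8° = 112.9 kN/m
Resisting force R = c_j·L + N'·tanφ = 51·7.0 + 98.8·tan48.0° = 357.0 + 109.7 = 466.7 kN/m
FS = R / T = 466.7 / 112.9 = 4.135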